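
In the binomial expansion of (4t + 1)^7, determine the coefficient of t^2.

336

The general term is C(7,j)·(4t)^j·(1)^(7-j); the t^2 term has j = 2.
C(7,2) = 21.
Coefficient = C(7,2) · 4^2 = 21 · 16 = 336.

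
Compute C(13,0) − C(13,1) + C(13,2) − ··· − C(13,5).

The partial alternating sum Σ_{k=0}^{5} (−1)^k C(13,k) = (−1)^5 C(12,5) = -792.

-792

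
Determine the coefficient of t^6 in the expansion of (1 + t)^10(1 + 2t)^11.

625362

Coefficient of t^6 = Σ_{j} C(10,j)·1^j·C(11,6-j)·2^(6-j) for j from 0 to 6.
= 29568 + 147840 + 237600 + 158400 + 46200 + 5544 + 210 = 625362.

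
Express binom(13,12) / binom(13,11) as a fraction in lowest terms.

1/6

C(n,k+1)/C(n,k) = (n−k)/(k+1) = (13−11)/(11+1) = 2/12 = 1/6.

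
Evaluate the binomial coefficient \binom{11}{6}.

462

C(11,6) = C(11,5) by symmetry.
C(11,5) = (11·10·9·8·7) / 5! = 55440 / 120 = 462.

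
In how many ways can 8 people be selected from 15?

6435

This is C(15,8) = 6435.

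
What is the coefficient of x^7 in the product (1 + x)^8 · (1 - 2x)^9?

-1072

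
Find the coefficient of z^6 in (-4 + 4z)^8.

1835008

The general term is C(8,j)·(-4)^j·(4z)^(8-j); the z^6 term has j = 2.
C(8,2) = 28.
Coefficient = C(8,2) · (-4)^2 · 4^6 = 28 · 16 · 4096 = 1835008.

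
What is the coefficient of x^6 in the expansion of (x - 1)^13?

-1716

The general term is C(13,j)·(x)^j·(-1)^(13-j); the x^6 term has j = 6.
C(13,6) = 1716.
Coefficient = C(13,6) · (-1)^7 = 1716 · (-1) = -1716.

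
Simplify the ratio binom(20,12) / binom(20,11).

C(n,k+1)/C(n,k) = (n−k)/(k+1) = (20−11)/(11+1) = 9/12 = 3/4.

3/4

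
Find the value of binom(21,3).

C(21,3) = (21·20·19) / 3! = 7980 / 6 = 1330.

1330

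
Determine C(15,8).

6435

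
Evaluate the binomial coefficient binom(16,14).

C(16,14) = C(16,2) by symmetry.
C(16,2) = (16·15) / 2! = 240 / 2 = 120.

120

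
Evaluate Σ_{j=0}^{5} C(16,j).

6885

1 + 16 + 120 + 560 + 1820 + 4368 = 6885.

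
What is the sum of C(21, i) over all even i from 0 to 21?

Even-i terms of row 21 sum to 2^20 = 1048576.

1048576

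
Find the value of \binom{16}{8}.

12870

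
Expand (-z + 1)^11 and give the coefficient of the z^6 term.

462

The general term is C(11,j)·(-z)^j·(1)^(11-j); the z^6 term has j = 6.
C(11,6) = 462.
Coefficient = C(11,6) = 462.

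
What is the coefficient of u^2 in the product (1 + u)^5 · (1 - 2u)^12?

Coefficient of u^2 = Σ_{j} C(5,j)·1^j·C(12,2-j)·(-2)^(2-j) for j from 0 to 2.
= 264 + (-120) + 10 = 154.

154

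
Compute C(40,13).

C(40,13) = (40·39·38·37·36·35·34·33·32·31·30·29·28) / 13! = 74931129164795904000 / 6227020800 = 12033222880.

12033222880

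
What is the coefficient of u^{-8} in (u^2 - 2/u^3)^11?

29568

General term: C(11,j)·(u^2)^j·(-2/u^3)^(11-j), with u-exponent 2j − 3(11−j) = 5j − 33.
Set 5j − 33 = -8: j = 5.
C(11,5) = 462; 1^5 = 1; (-2)^6 = 64.
Coefficient = 462 · 1 · 64 = 29568.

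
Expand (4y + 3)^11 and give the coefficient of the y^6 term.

459841536

The general term is C(11,j)·(4y)^j·(3)^(11-j); the y^6 term has j = 6.
C(11,6) = 462.
Coefficient = C(11,6) · 4^6 · 3^5 = 462 · 4096 · 243 = 459841536.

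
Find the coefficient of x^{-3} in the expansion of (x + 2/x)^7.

672

General term: C(7,j)·(x)^j·(2/x)^(7-j), with x-exponent 1j − 1(7−j) = 2j − 7.
Set 2j − 7 = -3: j = 2.
C(7,2) = 21; 1^2 = 1; 2^5 = 32.
Coefficient = 21 · 1 · 32 = 672.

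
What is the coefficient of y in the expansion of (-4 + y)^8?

-131072

The general term is C(8,j)·(-4)^j·(y)^(8-j); the y^1 term has j = 7.
C(8,7) = 8.
Coefficient = C(8,7) · (-4)^7 = 8 · (-16384) = -131072.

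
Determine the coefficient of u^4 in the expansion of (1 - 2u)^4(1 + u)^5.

Coefficient of u^4 = Σ_{j} C(4,j)·(-2)^j·C(5,4-j)·1^(4-j) for j from 0 to 4.
= 5 + (-80) + 240 + (-160) + 16 = 21.

21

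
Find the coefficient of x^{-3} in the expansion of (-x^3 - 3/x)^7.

-5103

General term: C(7,j)·(-x^3)^j·(-3/x)^(7-j), with x-exponent 3j − 1(7−j) = 4j − 7.
Set 4j − 7 = -3: j = 1.
C(7,1) = 7; (-1)^1 = -1; (-3)^6 = 729.
Coefficient = 7 · (-1) · 729 = -5103.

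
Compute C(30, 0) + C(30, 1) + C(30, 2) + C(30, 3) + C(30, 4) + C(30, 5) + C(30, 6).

1 + 30 + 435 + 4060 + 27405 + 142506 + 593775 = 768212.

768212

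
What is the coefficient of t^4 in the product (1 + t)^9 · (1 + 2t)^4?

1966

Coefficient of t^4 = Σ_{j} C(9,j)·1^j·C(4,4-j)·2^(4-j) for j from 0 to 4.
= 16 + 288 + 864 + 672 + 126 = 1966.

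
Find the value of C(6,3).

C(6,3) = (6·5·4) / 3! = 120 / 6 = 20.

20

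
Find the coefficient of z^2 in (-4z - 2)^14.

The general term is C(14,j)·(-4z)^j·(-2)^(14-j); the z^2 term has j = 2.
C(14,2) = 91.
Coefficient = C(14,2) · (-4)^2 · (-2)^12 = 91 · 16 · 4096 = 5963776.

5963776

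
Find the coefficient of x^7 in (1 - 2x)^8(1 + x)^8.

328

Coefficient of x^7 = Σ_{j} C(8,j)·(-2)^j·C(8,7-j)·1^(7-j) for j from 0 to 7.
= 8 + (-448) + 6272 + (-31360) + 62720 + (-50176) + 14336 + (-1024) = 328.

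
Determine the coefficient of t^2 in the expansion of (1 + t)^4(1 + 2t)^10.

Coefficient of t^2 = Σ_{j} C(4,j)·1^j·C(10,2-j)·2^(2-j) for j from 0 to 2.
= 180 + 80 + 6 = 266.

266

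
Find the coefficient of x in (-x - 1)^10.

The general term is C(10,j)·(-x)^j·(-1)^(10-j); the x^1 term has j = 1.
C(10,1) = 10.
Coefficient = C(10,1) · (-1)^1 · (-1)^9 = 10 · (-1) · (-1) = 10.

10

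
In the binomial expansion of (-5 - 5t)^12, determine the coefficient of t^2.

16113281250

The general term is C(12,j)·(-5)^j·(-5t)^(12-j); the t^2 term has j = 10.
C(12,10) = 66.
Coefficient = C(12,10) · (-5)^10 · (-5)^2 = 66 · 9765625 · 25 = 16113281250.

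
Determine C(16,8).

C(16,8) = (16·15·14·13·12·11·10·9) / 8! = 518918400 / 40320 = 12870.

12870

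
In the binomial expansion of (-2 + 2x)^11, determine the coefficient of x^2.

The general term is C(11,j)·(-2)^j·(2x)^(11-j); the x^2 term has j = 9.
C(11,9) = 55.
Coefficient = C(11,9) · (-2)^9 · 2^2 = 55 · (-512) · 4 = -112640.

-112640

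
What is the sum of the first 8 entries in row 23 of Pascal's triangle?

1 + 23 + 253 + 1771 + 8855 + 33649 + 100947 + 245157 = 390656.

390656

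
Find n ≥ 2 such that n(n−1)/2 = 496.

n(n−1)/2 = 496 ⇒ n(n−1) = 992. Since 32·31 = 992, n = 32.

32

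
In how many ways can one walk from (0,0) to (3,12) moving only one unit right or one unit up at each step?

455

Each path is a sequence of 15 steps with 3 rights: C(15,3) = 455.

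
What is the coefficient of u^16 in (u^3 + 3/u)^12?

192456

General term: C(12,j)·(u^3)^j·(3/u)^(12-j), with u-exponent 3j − 1(12−j) = 4j − 12.
Set 4j − 12 = 16: j = 7.
C(12,7) = 792; 1^7 = 1; 3^5 = 243.
Coefficient = 792 · 1 · 243 = 192456.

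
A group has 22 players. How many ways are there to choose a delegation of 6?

74613

This is C(22,6) = 74613.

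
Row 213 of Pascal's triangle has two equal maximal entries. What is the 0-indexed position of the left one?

For odd n = 213, C(213,k) peaks at k = (n−1)/2 and (n+1)/2; the smaller is 106.

106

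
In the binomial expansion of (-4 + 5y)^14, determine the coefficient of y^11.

The general term is C(14,j)·(-4)^j·(5y)^(14-j); the y^11 term has j = 3.
C(14,3) = 364.
Coefficient = C(14,3) · (-4)^3 · 5^11 = 364 · (-64) · 48828125 = -1137500000000.

-1137500000000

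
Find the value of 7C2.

C(7,2) = (7·6) / 2! = 42 / 2 = 21.

21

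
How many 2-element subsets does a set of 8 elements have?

28

C(8,2) = (8·7) / 2! = 56 / 2 = 28.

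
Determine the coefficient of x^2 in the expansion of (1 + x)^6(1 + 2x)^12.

Coefficient of x^2 = Σ_{j} C(6,j)·1^j·C(12,2-j)·2^(2-j) for j from 0 to 2.
= 264 + 144 + 15 = 423.

423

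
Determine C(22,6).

C(22,6) = (22·21·20·19·18·17) / 6! = 53721360 / 720 = 74613.

74613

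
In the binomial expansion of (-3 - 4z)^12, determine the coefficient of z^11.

150994944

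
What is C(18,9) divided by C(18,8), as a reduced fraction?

10/9

C(n,k+1)/C(n,k) = (n−k)/(k+1) = (18−8)/(8+1) = 10/9.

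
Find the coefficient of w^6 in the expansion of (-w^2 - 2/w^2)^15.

-320320

General term: C(15,j)·(-w^2)^j·(-2/w^2)^(15-j), with w-exponent 2j − 2(15−j) = 4j − 30.
Set 4j − 30 = 6: j = 9.
C(15,9) = 5005; (-1)^9 = -1; (-2)^6 = 64.
Coefficient = 5005 · (-1) · 64 = -320320.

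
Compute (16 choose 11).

4368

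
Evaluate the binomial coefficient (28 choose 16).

C(28,16) = C(28,12) by symmetry.
C(28,12) = (28·27·26·25·24·23·22·21·20·19·18·17) / 12! = 14572069319808000 / 479001600 = 30421755.

30421755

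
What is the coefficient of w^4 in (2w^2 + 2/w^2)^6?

960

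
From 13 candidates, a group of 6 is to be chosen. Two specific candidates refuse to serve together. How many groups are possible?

All 6-subsets: C(13,6) = 1716. Those containing both fixed elements: C(11,4) = 330.
1716 − 330 = 1386.

1386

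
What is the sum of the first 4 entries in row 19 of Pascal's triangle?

1 + 19 + 171 + 969 = 1160.

1160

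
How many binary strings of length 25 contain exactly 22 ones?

2300

Choose the 22 positions: C(25,22) = 2300.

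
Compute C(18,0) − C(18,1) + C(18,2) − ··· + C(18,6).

The partial alternating sum Σ_{k=0}^{6} (−1)^k C(18,k) = (−1)^6 C(17,6) = 12376.

12376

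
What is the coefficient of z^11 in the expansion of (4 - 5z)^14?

The general term is C(14,j)·(4)^j·(-5z)^(14-j); the z^11 term has j = 3.
C(14,3) = 364.
Coefficient = C(14,3) · 4^3 · (-5)^11 = 364 · 64 · (-48828125) = -1137500000000.

-1137500000000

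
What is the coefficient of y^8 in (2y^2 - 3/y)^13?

General term: C(13,j)·(2y^2)^j·(-3/y)^(13-j), with y-exponent 2j − 1(13−j) = 3j − 13.
Set 3j − 13 = 8: j = 7.
C(13,7) = 1716; 2^7 = 128; (-3)^6 = 729.
Coefficient = 1716 · 128 · 729 = 160123392.

160123392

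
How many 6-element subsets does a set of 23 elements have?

C(23,6) = (23·22·21·20·19·18) / 6! = 72681840 / 720 = 100947.

100947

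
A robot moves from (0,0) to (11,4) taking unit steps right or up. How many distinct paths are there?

Each path is a sequence of 15 steps with 11 rights: C(15,11) = 1365.

1365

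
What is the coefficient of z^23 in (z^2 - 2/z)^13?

-26

General term: C(13,j)·(z^2)^j·(-2/z)^(13-j), with z-exponent 2j − 1(13−j) = 3j − 13.
Set 3j − 13 = 23: j = 12.
C(13,12) = 13; 1^12 = 1; (-2)^1 = -2.
Coefficient = 13 · 1 · (-2) = -26.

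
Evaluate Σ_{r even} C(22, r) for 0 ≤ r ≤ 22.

Half of (1+1)^22 + (1−1)^22 gives the even-index sum: 2^21 = 2097152.

2097152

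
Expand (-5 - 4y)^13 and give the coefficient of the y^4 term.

The general term is C(13,j)·(-5)^j·(-4y)^(13-j); the y^4 term has j = 9.
C(13,9) = 715.
Coefficient = C(13,9) · (-5)^9 · (-4)^4 = 715 · (-1953125) · 256 = -357500000000.

-357500000000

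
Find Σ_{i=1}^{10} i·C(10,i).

5120

Since i·C(10,i) = 10·C(9,i−1), the sum is 10·2^9 = 10·512 = 5120.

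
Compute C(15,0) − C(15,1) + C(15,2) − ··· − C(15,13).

-14

The partial alternating sum Σ_{k=0}^{13} (−1)^k C(15,k) = (−1)^13 C(14,13) = -14.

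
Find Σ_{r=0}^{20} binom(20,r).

The entries of row 20 sum to 2^20 = 1048576.

1048576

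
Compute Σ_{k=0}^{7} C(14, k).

1 + 14 + 91 + 364 + 1001 + 2002 + 3003 + 3432 = 9908.

9908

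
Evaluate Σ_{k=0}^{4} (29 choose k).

1 + 29 + 406 + 3654 + 23751 = 27841.

27841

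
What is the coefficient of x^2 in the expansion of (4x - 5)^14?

355468750000

The general term is C(14,j)·(4x)^j·(-5)^(14-j); the x^2 term has j = 2.
C(14,2) = 91.
Coefficient = C(14,2) · 4^2 · (-5)^12 = 91 · 16 · 244140625 = 355468750000.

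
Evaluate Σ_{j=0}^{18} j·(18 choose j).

Differentiating (1+x)^18 and setting x=1: Σ j·C(18,j) = 18·2^17 = 2359296.

2359296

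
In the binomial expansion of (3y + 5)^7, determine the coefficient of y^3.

590625

The general term is C(7,j)·(3y)^j·(5)^(7-j); the y^3 term has j = 3.
C(7,3) = 35.
Coefficient = C(7,3) · 3^3 · 5^4 = 35 · 27 · 625 = 590625.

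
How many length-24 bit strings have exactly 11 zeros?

2496144

Choose the 11 positions: C(24,11) = 2496144.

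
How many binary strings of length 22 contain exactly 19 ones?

Choose the 19 positions: C(22,19) = 1540.

1540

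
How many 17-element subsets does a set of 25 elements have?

1081575

C(25,17) = C(25,8) by symmetry.
C(25,8) = (25·24·23·22·21·20·19·18) / 8! = 43609104000 / 40320 = 1081575.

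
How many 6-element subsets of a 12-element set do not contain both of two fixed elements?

All 6-subsets: C(12,6) = 924. Those containing both fixed elements: C(10,4) = 210.
924 − 210 = 714.

714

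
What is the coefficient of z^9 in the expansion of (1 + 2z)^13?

366080

The general term is C(13,j)·(1)^j·(2z)^(13-j); the z^9 term has j = 4.
C(13,4) = 715.
Coefficient = C(13,4) · 2^9 = 715 · 512 = 366080.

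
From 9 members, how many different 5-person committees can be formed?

126

This is C(9,5) = 126.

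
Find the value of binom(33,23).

92561040

C(33,23) = C(33,10) by symmetry.
C(33,10) = (33·32·31·30·29·28·27·26·25·24) / 10! = 335885501952000 / 3628800 = 92561040.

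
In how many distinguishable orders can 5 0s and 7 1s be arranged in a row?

Choose positions for the 0s: C(12,5) = 792.

792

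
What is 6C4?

15

C(6,4) = C(6,2) by symmetry.
C(6,2) = (6·5) / 2! = 30 / 2 = 15.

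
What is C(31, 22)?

20160075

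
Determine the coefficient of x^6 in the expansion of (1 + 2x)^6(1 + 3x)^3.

Coefficient of x^6 = Σ_{j} C(6,j)·2^j·C(3,6-j)·3^(6-j) for j from 3 to 6.
= 4320 + 6480 + 1728 + 64 = 12592.

12592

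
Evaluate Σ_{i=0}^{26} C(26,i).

67108864

Setting x = 1 in (1+x)^26 gives Σ C(26,i) = 2^26 = 67108864.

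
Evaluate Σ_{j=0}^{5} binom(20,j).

1 + 20 + 190 + 1140 + 4845 + 15504 = 21700.

21700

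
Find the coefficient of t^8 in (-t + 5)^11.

The general term is C(11,j)·(-t)^j·(5)^(11-j); the t^8 term has j = 8.
C(11,8) = 165.
Coefficient = C(11,8) · 5^3 = 165 · 125 = 20625.

20625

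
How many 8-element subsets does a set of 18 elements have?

43758

C(18,8) = (18·17·16·15·14·13·12·11) / 8! = 1764322560 / 40320 = 43758.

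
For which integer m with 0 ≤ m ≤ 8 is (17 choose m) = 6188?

5

C(17,m) increases on 0 ≤ m ≤ 8. C(17,4) = 2380 and C(17,5) = 6188, so m = 5.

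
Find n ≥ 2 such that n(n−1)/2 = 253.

23

n(n−1)/2 = 253 ⇒ n(n−1) = 506. Since 23·22 = 506, n = 23.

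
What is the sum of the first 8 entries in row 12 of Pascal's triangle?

3302

1 + 12 + 66 + 220 + 495 + 792 + 924 + 792 = 3302.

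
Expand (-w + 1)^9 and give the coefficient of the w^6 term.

84

The general term is C(9,j)·(-w)^j·(1)^(9-j); the w^6 term has j = 6.
C(9,6) = 84.
Coefficient = C(9,6) = 84.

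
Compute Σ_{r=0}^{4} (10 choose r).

386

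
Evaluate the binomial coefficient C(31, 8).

C(31,8) = (31·30·29·28·27·26·25·24) / 8! = 318073392000 / 40320 = 7888725.

7888725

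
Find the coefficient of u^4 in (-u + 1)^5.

5

The general term is C(5,j)·(-u)^j·(1)^(5-j); the u^4 term has j = 4.
C(5,4) = 5.
Coefficient = C(5,4) = 5.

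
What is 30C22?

5852925

C(30,22) = C(30,8) by symmetry.
C(30,8) = (30·29·28·27·26·25·24·23) / 8! = 235989936000 / 40320 = 5852925.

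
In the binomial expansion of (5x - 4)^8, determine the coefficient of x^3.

The general term is C(8,j)·(5x)^j·(-4)^(8-j); the x^3 term has j = 3.
C(8,3) = 56.
Coefficient = C(8,3) · 5^3 · (-4)^5 = 56 · 125 · (-1024) = -7168000.

-7168000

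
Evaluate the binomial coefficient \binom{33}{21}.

354817320

C(33,21) = C(33,12) by symmetry.
C(33,12) = (33·32·31·30·29·28·27·26·25·24·23·22) / 12! = 169958063987712000 / 479001600 = 354817320.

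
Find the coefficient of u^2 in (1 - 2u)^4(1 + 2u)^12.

Coefficient of u^2 = Σ_{j} C(4,j)·(-2)^j·C(12,2-j)·2^(2-j) for j from 0 to 2.
= 264 + (-192) + 24 = 96.

96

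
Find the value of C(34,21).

927983760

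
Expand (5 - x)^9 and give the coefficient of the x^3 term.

The general term is C(9,j)·(5)^j·(-x)^(9-j); the x^3 term has j = 6.
C(9,6) = 84.
Coefficient = C(9,6) · 5^6 · (-1)^3 = 84 · 15625 · (-1) = -1312500.

-1312500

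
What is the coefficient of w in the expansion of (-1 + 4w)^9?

The general term is C(9,j)·(-1)^j·(4w)^(9-j); the w^1 term has j = 8.
C(9,8) = 9.
Coefficient = C(9,8) · 4^1 = 9 · 4 = 36.

36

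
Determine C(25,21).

12650

C(25,21) = C(25,4) by symmetry.
C(25,4) = (25·24·23·22) / 4! = 303600 / 24 = 12650.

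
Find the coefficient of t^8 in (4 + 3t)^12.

The general term is C(12,j)·(4)^j·(3t)^(12-j); the t^8 term has j = 4.
C(12,4) = 495.
Coefficient = C(12,4) · 4^4 · 3^8 = 495 · 256 · 6561 = 831409920.

831409920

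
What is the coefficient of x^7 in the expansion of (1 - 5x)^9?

-2812500

The general term is C(9,j)·(1)^j·(-5x)^(9-j); the x^7 term has j = 2.
C(9,2) = 36.
Coefficient = C(9,2) · (-5)^7 = 36 · (-78125) = -2812500.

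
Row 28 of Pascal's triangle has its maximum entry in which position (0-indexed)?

14

C(28,j) is maximized at j = 28/2 = 14.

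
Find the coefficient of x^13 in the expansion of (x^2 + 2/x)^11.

1320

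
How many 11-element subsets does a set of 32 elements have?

C(32,11) = (32·31·30·29·28·27·26·25·24·23·22) / 11! = 5150244363264000 / 39916800 = 129024480.

129024480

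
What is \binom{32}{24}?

10518300

C(32,24) = C(32,8) by symmetry.
C(32,8) = (32·31·30·29·28·27·26·25) / 8! = 424097856000 / 40320 = 10518300.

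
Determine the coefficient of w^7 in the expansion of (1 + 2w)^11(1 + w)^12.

Coefficient of w^7 = Σ_{j} C(11,j)·2^j·C(12,7-j)·1^(7-j) for j from 0 to 7.
= 792 + 20328 + 174240 + 653400 + 1161600 + 975744 + 354816 + 42240 = 3383160.

3383160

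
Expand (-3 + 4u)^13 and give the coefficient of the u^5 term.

8646663168

The general term is C(13,j)·(-3)^j·(4u)^(13-j); the u^5 term has j = 8.
C(13,8) = 1287.
Coefficient = C(13,8) · (-3)^8 · 4^5 = 1287 · 6561 · 1024 = 8646663168.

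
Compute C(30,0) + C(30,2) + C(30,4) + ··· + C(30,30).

Even-k terms of row 30 sum to 2^29 = 536870912.

536870912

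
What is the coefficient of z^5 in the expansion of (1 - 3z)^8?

-13608

The general term is C(8,j)·(1)^j·(-3z)^(8-j); the z^5 term has j = 3.
C(8,3) = 56.
Coefficient = C(8,3) · (-3)^5 = 56 · (-243) = -13608.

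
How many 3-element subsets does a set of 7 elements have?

35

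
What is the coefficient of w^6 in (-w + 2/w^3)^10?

-20

General term: C(10,j)·(-w)^j·(2/w^3)^(10-j), with w-exponent 1j − 3(10−j) = 4j − 30.
Set 4j − 30 = 6: j = 9.
C(10,9) = 10; (-1)^9 = -1; 2^1 = 2.
Coefficient = 10 · (-1) · 2 = -20.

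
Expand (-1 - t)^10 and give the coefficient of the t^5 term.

The general term is C(10,j)·(-1)^j·(-t)^(10-j); the t^5 term has j = 5.
C(10,5) = 252.
Coefficient = C(10,5) · (-1)^5 · (-1)^5 = 252 · (-1) · (-1) = 252.

252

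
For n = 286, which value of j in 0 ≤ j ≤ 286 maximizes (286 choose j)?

143

C(286,j) is maximized at j = 286/2 = 143.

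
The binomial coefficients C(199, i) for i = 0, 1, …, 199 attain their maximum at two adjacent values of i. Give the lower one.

For odd n = 199, C(199,i) peaks at i = (n−1)/2 and (n+1)/2; the lower is 99.

99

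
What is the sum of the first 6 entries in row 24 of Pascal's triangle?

55455

1 + 24 + 276 + 2024 + 10626 + 42504 = 55455.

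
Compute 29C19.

C(29,19) = C(29,10) by symmetry.
C(29,10) = (29·28·27·26·25·24·23·22·21·20) / 10! = 72684900288000 / 3628800 = 20030010.

20030010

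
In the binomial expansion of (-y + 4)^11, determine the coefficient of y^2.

14417920

The general term is C(11,j)·(-y)^j·(4)^(11-j); the y^2 term has j = 2.
C(11,2) = 55.
Coefficient = C(11,2) · 4^9 = 55 · 262144 = 14417920.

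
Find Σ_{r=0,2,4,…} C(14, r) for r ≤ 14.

8192

Half of (1+1)^14 + (1−1)^14 gives the even-index sum: 2^13 = 8192.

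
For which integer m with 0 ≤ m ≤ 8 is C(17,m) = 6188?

5

C(17,m) increases on 0 ≤ m ≤ 8. C(17,4) = 2380 and C(17,5) = 6188, so m = 5.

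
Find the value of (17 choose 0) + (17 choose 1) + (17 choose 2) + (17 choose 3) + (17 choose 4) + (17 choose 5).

9402

1 + 17 + 136 + 680 + 2380 + 6188 = 9402.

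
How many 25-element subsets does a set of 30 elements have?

142506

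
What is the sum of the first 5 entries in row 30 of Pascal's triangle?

31931

1 + 30 + 435 + 4060 + 27405 = 31931.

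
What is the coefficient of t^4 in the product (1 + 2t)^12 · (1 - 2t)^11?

880

Coefficient of t^4 = Σ_{j} C(12,j)·2^j·C(11,4-j)·(-2)^(4-j) for j from 0 to 4.
= 5280 + (-31680) + 58080 + (-38720) + 7920 = 880.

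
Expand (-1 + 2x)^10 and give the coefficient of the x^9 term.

The general term is C(10,j)·(-1)^j·(2x)^(10-j); the x^9 term has j = 1.
C(10,1) = 10.
Coefficient = C(10,1) · (-1)^1 · 2^9 = 10 · (-1) · 512 = -5120.

-5120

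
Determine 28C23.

98280

C(28,23) = C(28,5) by symmetry.
C(28,5) = (28·27·26·25·24) / 5! = 11793600 / 120 = 98280.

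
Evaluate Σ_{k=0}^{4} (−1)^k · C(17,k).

The partial alternating sum Σ_{k=0}^{4} (−1)^k C(17,k) = (−1)^4 C(16,4) = 1820.

1820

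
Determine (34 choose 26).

18156204

C(34,26) = C(34,8) by symmetry.
C(34,8) = (34·33·32·31·30·29·28·27) / 8! = 732058145280 / 40320 = 18156204.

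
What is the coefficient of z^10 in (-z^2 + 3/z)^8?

General term: C(8,j)·(-z^2)^j·(3/z)^(8-j), with z-exponent 2j − 1(8−j) = 3j − 8.
Set 3j − 8 = 10: j = 6.
C(8,6) = 28; (-1)^6 = 1; 3^2 = 9.
Coefficient = 28 · 1 · 9 = 252.

252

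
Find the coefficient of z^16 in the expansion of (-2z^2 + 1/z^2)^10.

-5120

General term: C(10,j)·(-2z^2)^j·(1/z^2)^(10-j), with z-exponent 2j − 2(10−j) = 4j − 20.
Set 4j − 20 = 16: j = 9.
C(10,9) = 10; (-2)^9 = -512; 1^1 = 1.
Coefficient = 10 · (-512) · 1 = -5120.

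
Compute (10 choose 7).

120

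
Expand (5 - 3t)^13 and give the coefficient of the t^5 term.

-122164453125

The general term is C(13,j)·(5)^j·(-3t)^(13-j); the t^5 term has j = 8.
C(13,8) = 1287.
Coefficient = C(13,8) · 5^8 · (-3)^5 = 1287 · 390625 · (-243) = -122164453125.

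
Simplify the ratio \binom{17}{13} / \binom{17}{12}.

C(n,k+1)/C(n,k) = (n−k)/(k+1) = (17−12)/(12+1) = 5/13.

5/13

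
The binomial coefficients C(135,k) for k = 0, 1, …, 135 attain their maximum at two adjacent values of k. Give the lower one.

67

For odd n = 135, C(135,k) peaks at k = (n−1)/2 and (n+1)/2; the lower is 67.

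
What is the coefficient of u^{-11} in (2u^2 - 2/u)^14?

General term: C(14,j)·(2u^2)^j·(-2/u)^(14-j), with u-exponent 2j − 1(14−j) = 3j − 14.
Set 3j − 14 = -11: j = 1.
C(14,1) = 14; 2^1 = 2; (-2)^13 = -8192.
Coefficient = 14 · 2 · (-8192) = -229376.

-229376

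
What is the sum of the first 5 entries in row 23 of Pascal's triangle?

10903

1 + 23 + 253 + 1771 + 8855 = 10903.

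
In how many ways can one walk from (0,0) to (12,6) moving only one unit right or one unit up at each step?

Each path is a sequence of 18 steps with 12 rights: C(18,12) = 18564.

18564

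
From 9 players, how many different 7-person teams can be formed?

36

This is C(9,7) = 36.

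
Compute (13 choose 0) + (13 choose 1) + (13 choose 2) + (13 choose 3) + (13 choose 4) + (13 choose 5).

2380

1 + 13 + 78 + 286 + 715 + 1287 = 2380.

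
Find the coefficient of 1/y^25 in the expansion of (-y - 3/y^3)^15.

General term: C(15,j)·(-y)^j·(-3/y^3)^(15-j), with y-exponent 1j − 3(15−j) = 4j − 45.
Set 4j − 45 = -25: j = 5.
C(15,5) = 3003; (-1)^5 = -1; (-3)^10 = 59049.
Coefficient = 3003 · (-1) · 59049 = -177324147.

-177324147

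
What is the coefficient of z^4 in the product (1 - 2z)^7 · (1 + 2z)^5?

Coefficient of z^4 = Σ_{j} C(7,j)·(-2)^j·C(5,4-j)·2^(4-j) for j from 0 to 4.
= 80 + (-1120) + 3360 + (-2800) + 560 = 80.

80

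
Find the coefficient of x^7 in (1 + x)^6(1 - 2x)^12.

Coefficient of x^7 = Σ_{j} C(6,j)·1^j·C(12,7-j)·(-2)^(7-j) for j from 0 to 6.
= (-101376) + 354816 + (-380160) + 158400 + (-26400) + 1584 + (-24) = 6840.

6840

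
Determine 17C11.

12376

C(17,11) = C(17,6) by symmetry.
C(17,6) = (17·16·15·14·13·12) / 6! = 8910720 / 720 = 12376.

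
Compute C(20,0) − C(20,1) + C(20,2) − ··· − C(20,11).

The partial alternating sum Σ_{k=0}^{11} (−1)^k C(20,k) = (−1)^11 C(19,11) = -75582.

-75582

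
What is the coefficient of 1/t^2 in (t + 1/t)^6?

15

General term: C(6,j)·(t)^j·(1/t)^(6-j), with t-exponent 1j − 1(6−j) = 2j − 6.
Set 2j − 6 = -2: j = 2.
C(6,2) = 15; 1^2 = 1; 1^4 = 1.
Coefficient = 15 · 1 · 1 = 15.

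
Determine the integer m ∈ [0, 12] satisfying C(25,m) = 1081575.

C(25,m) increases on 0 ≤ m ≤ 12. C(25,7) = 480700 and C(25,8) = 1081575, so m = 8.

8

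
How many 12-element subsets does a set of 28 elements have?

30421755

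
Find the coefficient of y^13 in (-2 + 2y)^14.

The general term is C(14,j)·(-2)^j·(2y)^(14-j); the y^13 term has j = 1.
C(14,1) = 14.
Coefficient = C(14,1) · (-2)^1 · 2^13 = 14 · (-2) · 8192 = -229376.

-229376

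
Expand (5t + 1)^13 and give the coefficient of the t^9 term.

1396484375

The general term is C(13,j)·(5t)^j·(1)^(13-j); the t^9 term has j = 9.
C(13,9) = 715.
Coefficient = C(13,9) · 5^9 = 715 · 1953125 = 1396484375.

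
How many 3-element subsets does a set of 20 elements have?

C(20,3) = (20·19·18) / 3! = 6840 / 6 = 1140.

1140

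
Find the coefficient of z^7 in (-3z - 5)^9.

-1968300

The general term is C(9,j)·(-3z)^j·(-5)^(9-j); the z^7 term has j = 7.
C(9,7) = 36.
Coefficient = C(9,7) · (-3)^7 · (-5)^2 = 36 · (-2187) · 25 = -1968300.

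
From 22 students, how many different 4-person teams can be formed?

This is C(22,4) = 7315.

7315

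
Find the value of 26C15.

7726160

C(26,15) = C(26,11) by symmetry.
C(26,11) = (26·25·24·23·22·21·20·19·18·17·16) / 11! = 308403583488000 / 39916800 = 7726160.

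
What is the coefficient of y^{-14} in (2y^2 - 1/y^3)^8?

General term: C(8,j)·(2y^2)^j·(-1/y^3)^(8-j), with y-exponent 2j − 3(8−j) = 5j − 24.
Set 5j − 24 = -14: j = 2.
C(8,2) = 28; 2^2 = 4; (-1)^6 = 1.
Coefficient = 28 · 4 · 1 = 112.

112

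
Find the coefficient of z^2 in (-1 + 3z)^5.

-90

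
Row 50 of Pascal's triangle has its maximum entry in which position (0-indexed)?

C(50,j) is maximized at j = 50/2 = 25.

25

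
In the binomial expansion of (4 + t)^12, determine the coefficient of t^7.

811008

The general term is C(12,j)·(4)^j·(t)^(12-j); the t^7 term has j = 5.
C(12,5) = 792.
Coefficient = C(12,5) · 4^5 = 792 · 1024 = 811008.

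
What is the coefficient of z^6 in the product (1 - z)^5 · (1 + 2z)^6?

192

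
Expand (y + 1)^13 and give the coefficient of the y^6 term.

The general term is C(13,j)·(y)^j·(1)^(13-j); the y^6 term has j = 6.
C(13,6) = 1716.
Coefficient = C(13,6) = 1716.

1716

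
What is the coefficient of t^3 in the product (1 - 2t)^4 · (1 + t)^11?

-43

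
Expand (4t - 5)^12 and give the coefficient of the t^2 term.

The general term is C(12,j)·(4t)^j·(-5)^(12-j); the t^2 term has j = 2.
C(12,2) = 66.
Coefficient = C(12,2) · 4^2 · (-5)^10 = 66 · 16 · 9765625 = 10312500000.

10312500000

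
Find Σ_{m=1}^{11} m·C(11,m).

Since m·C(11,m) = 11·C(10,m−1), the sum is 11·2^10 = 11·1024 = 11264.

11264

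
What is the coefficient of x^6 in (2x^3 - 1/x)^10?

3360

General term: C(10,j)·(2x^3)^j·(-1/x)^(10-j), with x-exponent 3j − 1(10−j) = 4j − 10.
Set 4j − 10 = 6: j = 4.
C(10,4) = 210; 2^4 = 16; (-1)^6 = 1.
Coefficient = 210 · 16 · 1 = 3360.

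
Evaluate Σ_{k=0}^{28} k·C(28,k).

3758096384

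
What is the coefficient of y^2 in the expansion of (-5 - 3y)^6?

84375

The general term is C(6,j)·(-5)^j·(-3y)^(6-j); the y^2 term has j = 4.
C(6,4) = 15.
Coefficient = C(6,4) · (-5)^4 · (-3)^2 = 15 · 625 · 9 = 84375.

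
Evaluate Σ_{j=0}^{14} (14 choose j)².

Σ C(14,j)² is the coefficient of x^14 in (1+x)^14(1+x)^14 = (1+x)^28, i.e. C(28,14) = 40116600.

40116600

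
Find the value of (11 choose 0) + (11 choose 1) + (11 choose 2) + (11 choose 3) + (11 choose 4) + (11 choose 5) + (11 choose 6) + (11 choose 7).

1 + 11 + 55 + 165 + 330 + 462 + 462 + 330 = 1816.

1816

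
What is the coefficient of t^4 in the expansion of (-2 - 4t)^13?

The general term is C(13,j)·(-2)^j·(-4t)^(13-j); the t^4 term has j = 9.
C(13,9) = 715.
Coefficient = C(13,9) · (-2)^9 · (-4)^4 = 715 · (-512) · 256 = -93716480.

-93716480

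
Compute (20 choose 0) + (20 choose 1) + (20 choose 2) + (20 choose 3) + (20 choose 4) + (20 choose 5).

21700

1 + 20 + 190 + 1140 + 4845 + 15504 = 21700.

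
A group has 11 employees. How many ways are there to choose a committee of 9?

55

This is C(11,9) = 55.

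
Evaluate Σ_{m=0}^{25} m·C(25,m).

419430400

Since m·C(25,m) = 25·C(24,m−1), the sum is 25·2^24 = 25·16777216 = 419430400.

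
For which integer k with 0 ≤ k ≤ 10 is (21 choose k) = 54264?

C(21,k) increases on 0 ≤ k ≤ 10. C(21,5) = 20349 and C(21,6) = 54264, so k = 6.

6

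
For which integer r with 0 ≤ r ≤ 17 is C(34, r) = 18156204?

8

C(34,r) increases on 0 ≤ r ≤ 17. C(34,7) = 5379616 and C(34,8) = 18156204, so r = 8.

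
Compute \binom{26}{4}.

14950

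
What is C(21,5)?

C(21,5) = (21·20·19·18·17) / 5! = 2441880 / 120 = 20349.

20349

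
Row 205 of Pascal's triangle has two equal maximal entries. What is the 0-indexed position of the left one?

For odd n = 205, C(205,k) peaks at k = (n−1)/2 and (n+1)/2; the lesser is 102.

102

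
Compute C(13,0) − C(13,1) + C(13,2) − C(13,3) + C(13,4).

The partial alternating sum Σ_{k=0}^{4} (−1)^k C(13,k) = (−1)^4 C(12,4) = 495.

495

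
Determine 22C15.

C(22,15) = C(22,7) by symmetry.
C(22,7) = (22·21·20·19·18·17·16) / 7! = 859541760 / 5040 = 170544.

170544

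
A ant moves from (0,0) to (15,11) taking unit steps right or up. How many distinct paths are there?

Each path is a sequence of 26 steps with 15 rights: C(26,15) = 7726160.

7726160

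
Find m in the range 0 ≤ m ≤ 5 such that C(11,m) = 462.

C(11,m) increases on 0 ≤ m ≤ 5. C(11,4) = 330 and C(11,5) = 462, so m = 5.

5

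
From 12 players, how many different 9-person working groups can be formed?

220

This is C(12,9) = 220.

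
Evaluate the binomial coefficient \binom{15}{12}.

C(15,12) = C(15,3) by symmetry.
C(15,3) = (15·14·13) / 3! = 2730 / 6 = 455.

455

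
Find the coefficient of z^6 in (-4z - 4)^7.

-114688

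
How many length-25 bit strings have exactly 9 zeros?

2042975

Choose the 9 positions: C(25,9) = 2042975.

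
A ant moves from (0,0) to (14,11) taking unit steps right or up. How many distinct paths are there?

4457400

Each path is a sequence of 25 steps with 14 rights: C(25,14) = 4457400.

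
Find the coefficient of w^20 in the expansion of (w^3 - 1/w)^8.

-8

General term: C(8,j)·(w^3)^j·(-1/w)^(8-j), with w-exponent 3j − 1(8−j) = 4j − 8.
Set 4j − 8 = 20: j = 7.
C(8,7) = 8; 1^7 = 1; (-1)^1 = -1.
Coefficient = 8 · 1 · (-1) = -8.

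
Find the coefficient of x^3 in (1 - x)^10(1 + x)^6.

Coefficient of x^3 = Σ_{j} C(10,j)·(-1)^j·C(6,3-j)·1^(3-j) for j from 0 to 3.
= 20 + (-150) + 270 + (-120) = 20.

20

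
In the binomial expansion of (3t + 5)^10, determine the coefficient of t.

The general term is C(10,j)·(3t)^j·(5)^(10-j); the t^1 term has j = 1.
C(10,1) = 10.
Coefficient = C(10,1) · 3^1 · 5^9 = 10 · 3 · 1953125 = 58593750.

58593750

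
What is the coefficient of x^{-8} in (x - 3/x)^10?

-196830

General term: C(10,j)·(x)^j·(-3/x)^(10-j), with x-exponent 1j − 1(10−j) = 2j − 10.
Set 2j − 10 = -8: j = 1.
C(10,1) = 10; 1^1 = 1; (-3)^9 = -19683.
Coefficient = 10 · 1 · (-19683) = -196830.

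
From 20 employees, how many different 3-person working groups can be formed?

This is C(20,3) = 1140.

1140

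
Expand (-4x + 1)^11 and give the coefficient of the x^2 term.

The general term is C(11,j)·(-4x)^j·(1)^(11-j); the x^2 term has j = 2.
C(11,2) = 55.
Coefficient = C(11,2) · (-4)^2 = 55 · 16 = 880.

880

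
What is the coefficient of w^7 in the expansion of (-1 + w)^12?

The general term is C(12,j)·(-1)^j·(w)^(12-j); the w^7 term has j = 5.
C(12,5) = 792.
Coefficient = C(12,5) · (-1)^5 = 792 · (-1) = -792.

-792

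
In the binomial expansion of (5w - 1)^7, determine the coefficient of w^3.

4375

The general term is C(7,j)·(5w)^j·(-1)^(7-j); the w^3 term has j = 3.
C(7,3) = 35.
Coefficient = C(7,3) · 5^3 = 35 · 125 = 4375.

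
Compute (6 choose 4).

15

C(6,4) = C(6,2) by symmetry.
C(6,2) = (6·5) / 2! = 30 / 2 = 15.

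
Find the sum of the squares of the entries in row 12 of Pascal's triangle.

By Vandermonde's identity, Σ C(12,j)² = C(24,12) = 2704156.

2704156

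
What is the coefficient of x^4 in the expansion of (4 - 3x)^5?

The general term is C(5,j)·(4)^j·(-3x)^(5-j); the x^4 term has j = 1.
C(5,1) = 5.
Coefficient = C(5,1) · 4^1 · (-3)^4 = 5 · 4 · 81 = 1620.

1620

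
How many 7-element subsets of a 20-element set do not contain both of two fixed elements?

68952

All 7-subsets: C(20,7) = 77520. Those containing both fixed elements: C(18,5) = 8568.
77520 − 8568 = 68952.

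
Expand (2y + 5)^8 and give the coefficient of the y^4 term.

The general term is C(8,j)·(2y)^j·(5)^(8-j); the y^4 term has j = 4.
C(8,4) = 70.
Coefficient = C(8,4) · 2^4 · 5^4 = 70 · 16 · 625 = 700000.

700000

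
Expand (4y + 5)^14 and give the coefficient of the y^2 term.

355468750000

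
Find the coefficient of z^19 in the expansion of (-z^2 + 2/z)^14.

General term: C(14,j)·(-z^2)^j·(2/z)^(14-j), with z-exponent 2j − 1(14−j) = 3j − 14.
Set 3j − 14 = 19: j = 11.
C(14,11) = 364; (-1)^11 = -1; 2^3 = 8.
Coefficient = 364 · (-1) · 8 = -2912.

-2912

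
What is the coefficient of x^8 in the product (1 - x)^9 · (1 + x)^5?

-45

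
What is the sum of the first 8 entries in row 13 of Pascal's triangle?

5812

1 + 13 + 78 + 286 + 715 + 1287 + 1716 + 1716 = 5812.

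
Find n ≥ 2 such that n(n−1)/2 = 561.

34

n(n−1)/2 = 561 ⇒ n(n−1) = 1122. Since 34·33 = 1122, n = 34.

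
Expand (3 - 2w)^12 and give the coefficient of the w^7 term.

The general term is C(12,j)·(3)^j·(-2w)^(12-j); the w^7 term has j = 5.
C(12,5) = 792.
Coefficient = C(12,5) · 3^5 · (-2)^7 = 792 · 243 · (-128) = -24634368.

-24634368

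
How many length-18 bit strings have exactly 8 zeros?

Choose the 8 positions: C(18,8) = 43758.

43758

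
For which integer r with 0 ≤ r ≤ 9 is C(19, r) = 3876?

4

C(19,r) increases on 0 ≤ r ≤ 9. C(19,3) = 969 and C(19,4) = 3876, so r = 4.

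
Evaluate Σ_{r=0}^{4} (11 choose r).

562

1 + 11 + 55 + 165 + 330 = 562.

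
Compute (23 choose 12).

C(23,12) = C(23,11) by symmetry.
C(23,11) = (23·22·21·20·19·18·17·16·15·14·13) / 11! = 53970627110400 / 39916800 = 1352078.

1352078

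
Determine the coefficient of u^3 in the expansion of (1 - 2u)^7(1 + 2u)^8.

Coefficient of u^3 = Σ_{j} C(7,j)·(-2)^j·C(8,3-j)·2^(3-j) for j from 0 to 3.
= 448 + (-1568) + 1344 + (-280) = -56.

-56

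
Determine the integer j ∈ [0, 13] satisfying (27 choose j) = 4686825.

9

C(27,j) increases on 0 ≤ j ≤ 13. C(27,8) = 2220075 and C(27,9) = 4686825, so j = 9.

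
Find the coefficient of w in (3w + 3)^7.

The general term is C(7,j)·(3w)^j·(3)^(7-j); the w^1 term has j = 1.
C(7,1) = 7.
Coefficient = C(7,1) · 3^1 · 3^6 = 7 · 3 · 729 = 15309.

15309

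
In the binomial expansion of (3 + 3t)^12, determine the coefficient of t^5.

420901272

The general term is C(12,j)·(3)^j·(3t)^(12-j); the t^5 term has j = 7.
C(12,7) = 792.
Coefficient = C(12,7) · 3^7 · 3^5 = 792 · 2187 · 243 = 420901272.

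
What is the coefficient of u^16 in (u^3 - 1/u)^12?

General term: C(12,j)·(u^3)^j·(-1/u)^(12-j), with u-exponent 3j − 1(12−j) = 4j − 12.
Set 4j − 12 = 16: j = 7.
C(12,7) = 792; 1^7 = 1; (-1)^5 = -1.
Coefficient = 792 · 1 · (-1) = -792.

-792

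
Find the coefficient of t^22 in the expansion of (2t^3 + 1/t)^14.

1025024

General term: C(14,j)·(2t^3)^j·(1/t)^(14-j), with t-exponent 3j − 1(14−j) = 4j − 14.
Set 4j − 14 = 22: j = 9.
C(14,9) = 2002; 2^9 = 512; 1^5 = 1.
Coefficient = 2002 · 512 · 1 = 1025024.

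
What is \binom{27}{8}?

2220075

C(27,8) = (27·26·25·24·23·22·21·20) / 8! = 89513424000 / 40320 = 2220075.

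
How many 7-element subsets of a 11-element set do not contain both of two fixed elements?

All 7-subsets: C(11,7) = 330. Those containing both fixed elements: C(9,5) = 126.
330 − 126 = 204.

204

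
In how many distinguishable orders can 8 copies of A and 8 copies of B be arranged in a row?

12870

Choose positions for the A's: C(16,8) = 12870.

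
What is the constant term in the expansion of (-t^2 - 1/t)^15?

-3003

General term: C(15,j)·(-t^2)^j·(-1/t)^(15-j), with t-exponent 2j − 1(15−j) = 3j − 15.
Set 3j − 15 = 0: j = 5.
C(15,5) = 3003; (-1)^5 = -1; (-1)^10 = 1.
Coefficient = 3003 · (-1) · 1 = -3003.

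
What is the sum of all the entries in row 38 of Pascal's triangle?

274877906944

The entries of row 38 sum to 2^38 = 274877906944.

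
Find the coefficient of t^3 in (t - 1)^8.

-56

The general term is C(8,j)·(t)^j·(-1)^(8-j); the t^3 term has j = 3.
C(8,3) = 56.
Coefficient = C(8,3) · (-1)^5 = 56 · (-1) = -56.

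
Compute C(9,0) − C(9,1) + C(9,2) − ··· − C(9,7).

The partial alternating sum Σ_{k=0}^{7} (−1)^k C(9,k) = (−1)^7 C(8,7) = -8.

-8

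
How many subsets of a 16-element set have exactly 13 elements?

560

Choose the 13 positions: C(16,13) = 560.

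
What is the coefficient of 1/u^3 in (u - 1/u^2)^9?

General term: C(9,j)·(u)^j·(-1/u^2)^(9-j), with u-exponent 1j − 2(9−j) = 3j − 18.
Set 3j − 18 = -3: j = 5.
C(9,5) = 126; 1^5 = 1; (-1)^4 = 1.
Coefficient = 126 · 1 · 1 = 126.

126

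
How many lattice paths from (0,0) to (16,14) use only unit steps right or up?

Each path is a sequence of 30 steps with 16 rights: C(30,16) = 145422675.

145422675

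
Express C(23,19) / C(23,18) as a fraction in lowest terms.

C(n,k+1)/C(n,k) = (n−k)/(k+1) = (23−18)/(18+1) = 5/19.

5/19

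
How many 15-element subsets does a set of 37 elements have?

9364199760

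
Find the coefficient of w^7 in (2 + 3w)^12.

The general term is C(12,j)·(2)^j·(3w)^(12-j); the w^7 term has j = 5.
C(12,5) = 792.
Coefficient = C(12,5) · 2^5 · 3^7 = 792 · 32 · 2187 = 55427328.

55427328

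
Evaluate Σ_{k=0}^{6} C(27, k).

1 + 27 + 351 + 2925 + 17550 + 80730 + 296010 = 397594.

397594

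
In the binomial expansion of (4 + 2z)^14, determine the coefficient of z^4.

16793993216

The general term is C(14,j)·(4)^j·(2z)^(14-j); the z^4 term has j = 10.
C(14,10) = 1001.
Coefficient = C(14,10) · 4^10 · 2^4 = 1001 · 1048576 · 16 = 16793993216.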